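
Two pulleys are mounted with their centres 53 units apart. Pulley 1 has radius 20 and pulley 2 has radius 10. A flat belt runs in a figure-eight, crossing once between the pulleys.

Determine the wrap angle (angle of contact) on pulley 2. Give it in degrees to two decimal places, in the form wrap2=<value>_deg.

wrap2=248.95_deg

crossed belt: β = asin((r1+r2)/C) = asin(30/53) = 34.4744°
wrap1 = wrap2 = π + 2β = 248.9488°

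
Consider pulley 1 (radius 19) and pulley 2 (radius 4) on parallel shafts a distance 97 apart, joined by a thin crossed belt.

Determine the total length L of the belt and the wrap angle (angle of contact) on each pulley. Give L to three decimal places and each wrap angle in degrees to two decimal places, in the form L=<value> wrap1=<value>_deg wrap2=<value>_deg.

crossed belt: β = asin((r1+r2)/C) = asin(23/97) = 13.7162°
wrap1 = wrap2 = π + 2β = 207.4325°
tangent length = C·cosβ = 94.2338
L = (r1+r2)·wrap + 2·C·cosβ = 23·3.6204 + 2·94.2338 = 271.7362

L=271.736 wrap1=207.43_deg wrap2=207.43_deg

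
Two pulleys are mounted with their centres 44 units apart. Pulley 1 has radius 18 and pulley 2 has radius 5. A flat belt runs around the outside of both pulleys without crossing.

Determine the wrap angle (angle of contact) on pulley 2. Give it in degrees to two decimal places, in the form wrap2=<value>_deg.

open belt: β = asin((r2−r1)/C) = asin(-13/44) = -17.1848°
wrap1 = π − 2β = 214.3696°
wrap2 = π + 2β = 145.6304°

wrap2=145.63_deg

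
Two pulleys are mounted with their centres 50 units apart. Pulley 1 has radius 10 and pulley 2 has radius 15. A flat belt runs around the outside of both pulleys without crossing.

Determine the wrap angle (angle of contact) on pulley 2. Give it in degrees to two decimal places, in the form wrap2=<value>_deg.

wrap2=191.48_deg

open belt: β = asin((r2−r1)/C) = asin(5/50) = 5.7392°
wrap1 = π − 2β = 168.5217°
wrap2 = π + 2β = 191.4783°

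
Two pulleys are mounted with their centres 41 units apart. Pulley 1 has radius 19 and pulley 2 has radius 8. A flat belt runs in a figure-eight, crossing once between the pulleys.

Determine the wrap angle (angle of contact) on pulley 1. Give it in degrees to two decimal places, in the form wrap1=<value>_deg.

wrap1=262.38_deg

crossed belt: β = asin((r1+r2)/C) = asin(27/41) = 41.1884°
wrap1 = wrap2 = π + 2β = 262.3767°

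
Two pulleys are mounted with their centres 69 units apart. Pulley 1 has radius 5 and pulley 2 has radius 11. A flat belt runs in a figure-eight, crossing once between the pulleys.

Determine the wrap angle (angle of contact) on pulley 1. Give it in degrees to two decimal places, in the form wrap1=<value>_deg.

wrap1=206.82_deg

crossed belt: β = asin((r1+r2)/C) = asin(16/69) = 13.4080°
wrap1 = wrap2 = π + 2β = 206.8160°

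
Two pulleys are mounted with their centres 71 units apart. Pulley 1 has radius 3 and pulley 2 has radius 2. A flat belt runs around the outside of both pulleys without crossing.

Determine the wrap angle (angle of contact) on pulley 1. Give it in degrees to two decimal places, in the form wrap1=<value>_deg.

wrap1=181.61_deg

open belt: β = asin((r2−r1)/C) = asin(-1/71) = -0.8070°
wrap1 = π − 2β = 181.6140°
wrap2 = π + 2β = 178.3860°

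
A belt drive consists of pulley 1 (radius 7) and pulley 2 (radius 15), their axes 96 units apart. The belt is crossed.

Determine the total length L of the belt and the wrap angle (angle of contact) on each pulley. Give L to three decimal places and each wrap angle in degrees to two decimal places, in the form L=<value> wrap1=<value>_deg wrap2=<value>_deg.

crossed belt: β = asin((r1+r2)/C) = asin(22/96) = 13.2480°
wrap1 = wrap2 = π + 2β = 206.4960°
tangent length = C·cosβ = 93.4452
L = (r1+r2)·wrap + 2·C·cosβ = 22·3.6040 + 2·93.4452 = 266.1791

L=266.179 wrap1=206.50_deg wrap2=206.50_deg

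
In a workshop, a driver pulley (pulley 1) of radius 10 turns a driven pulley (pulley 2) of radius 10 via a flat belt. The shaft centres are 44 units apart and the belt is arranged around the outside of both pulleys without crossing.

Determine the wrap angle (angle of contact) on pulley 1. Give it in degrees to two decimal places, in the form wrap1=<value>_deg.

wrap1=180.00_deg

open belt: β = asin((r2−r1)/C) = asin(0/44) = 0.0000°
wrap1 = π − 2β = 180.0000°
wrap2 = π + 2β = 180.0000°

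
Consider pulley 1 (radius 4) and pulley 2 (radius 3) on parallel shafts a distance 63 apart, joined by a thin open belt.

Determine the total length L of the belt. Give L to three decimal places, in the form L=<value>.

L=148.007

open belt: β = asin((r2−r1)/C) = asin(-1/63) = -0.9095°
wrap1 = π − 2β = 181.8190°
wrap2 = π + 2β = 178.1810°
tangent length = C·cosβ = 62.9921
L = r1·wrap1 + r2·wrap2 + 2·C·cosβ = 4·3.1733 + 3·3.1098 + 2·62.9921 = 148.0070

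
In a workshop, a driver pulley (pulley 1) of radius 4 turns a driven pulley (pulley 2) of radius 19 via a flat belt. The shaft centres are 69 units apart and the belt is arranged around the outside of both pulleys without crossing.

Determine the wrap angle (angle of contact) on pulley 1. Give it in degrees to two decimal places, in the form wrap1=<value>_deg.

open belt: β = asin((r2−r1)/C) = asin(15/69) = 12.5559°
wrap1 = π − 2β = 154.8883°
wrap2 = π + 2β = 205.1117°

wrap1=154.89_deg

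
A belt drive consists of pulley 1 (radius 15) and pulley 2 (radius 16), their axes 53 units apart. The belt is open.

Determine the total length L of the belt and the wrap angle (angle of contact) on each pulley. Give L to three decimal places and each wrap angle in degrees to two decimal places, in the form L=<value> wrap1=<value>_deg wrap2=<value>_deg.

open belt: β = asin((r2−r1)/C) = asin(1/53) = 1.0811°
wrap1 = π − 2β = 177.8378°
wrap2 = π + 2β = 182.1622°
tangent length = C·cosβ = 52.9906
L = r1·wrap1 + r2·wrap2 + 2·C·cosβ = 15·3.1039 + 16·3.1793 + 2·52.9906 = 203.4082

L=203.408 wrap1=177.84_deg wrap2=182.16_deg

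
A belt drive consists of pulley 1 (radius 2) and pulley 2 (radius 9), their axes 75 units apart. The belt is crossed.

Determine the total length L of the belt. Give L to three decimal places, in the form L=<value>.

crossed belt: β = asin((r1+r2)/C) = asin(11/75) = 8.4338°
wrap1 = wrap2 = π + 2β = 196.8676°
tangent length = C·cosβ = 74.1889
L = (r1+r2)·wrap + 2·C·cosβ = 11·3.4360 + 2·74.1889 = 186.1738

L=186.174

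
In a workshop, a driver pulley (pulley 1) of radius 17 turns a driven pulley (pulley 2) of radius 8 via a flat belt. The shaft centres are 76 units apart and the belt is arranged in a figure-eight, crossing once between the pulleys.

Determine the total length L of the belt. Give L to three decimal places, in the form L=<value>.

L=238.840

crossed belt: β = asin((r1+r2)/C) = asin(25/76) = 19.2049°
wrap1 = wrap2 = π + 2β = 218.4098°
tangent length = C·cosβ = 71.7705
L = (r1+r2)·wrap + 2·C·cosβ = 25·3.8120 + 2·71.7705 = 238.8402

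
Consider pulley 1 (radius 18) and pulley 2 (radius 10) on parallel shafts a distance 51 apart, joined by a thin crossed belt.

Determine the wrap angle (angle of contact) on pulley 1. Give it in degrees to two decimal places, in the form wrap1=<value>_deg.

crossed belt: β = asin((r1+r2)/C) = asin(28/51) = 33.2998°
wrap1 = wrap2 = π + 2β = 246.5996°

wrap1=246.60_deg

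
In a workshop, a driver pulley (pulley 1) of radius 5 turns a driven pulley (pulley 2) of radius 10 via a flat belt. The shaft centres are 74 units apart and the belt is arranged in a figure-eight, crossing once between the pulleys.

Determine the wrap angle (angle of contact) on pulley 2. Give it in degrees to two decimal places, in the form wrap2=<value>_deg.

wrap2=203.39_deg

crossed belt: β = asin((r1+r2)/C) = asin(15/74) = 11.6951°
wrap1 = wrap2 = π + 2β = 203.3901°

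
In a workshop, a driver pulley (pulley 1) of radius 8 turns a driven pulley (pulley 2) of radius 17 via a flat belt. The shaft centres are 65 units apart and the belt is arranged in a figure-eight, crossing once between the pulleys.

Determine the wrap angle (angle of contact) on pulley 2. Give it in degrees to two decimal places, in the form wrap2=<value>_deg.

wrap2=225.24_deg

crossed belt: β = asin((r1+r2)/C) = asin(25/65) = 22.6199°
wrap1 = wrap2 = π + 2β = 225.2397°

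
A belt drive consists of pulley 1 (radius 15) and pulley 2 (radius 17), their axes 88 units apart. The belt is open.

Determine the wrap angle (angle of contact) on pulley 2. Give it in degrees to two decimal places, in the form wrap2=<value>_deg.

open belt: β = asin((r2−r1)/C) = asin(2/88) = 1.3023°
wrap1 = π − 2β = 177.3954°
wrap2 = π + 2β = 182.6046°

wrap2=182.60_deg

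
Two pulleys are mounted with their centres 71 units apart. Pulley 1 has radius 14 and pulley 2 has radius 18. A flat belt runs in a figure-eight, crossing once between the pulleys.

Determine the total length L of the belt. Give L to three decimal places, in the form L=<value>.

crossed belt: β = asin((r1+r2)/C) = asin(32/71) = 26.7889°
wrap1 = wrap2 = π + 2β = 233.5778°
tangent length = C·cosβ = 63.3798
L = (r1+r2)·wrap + 2·C·cosβ = 32·4.0767 + 2·63.3798 = 257.2140

L=257.214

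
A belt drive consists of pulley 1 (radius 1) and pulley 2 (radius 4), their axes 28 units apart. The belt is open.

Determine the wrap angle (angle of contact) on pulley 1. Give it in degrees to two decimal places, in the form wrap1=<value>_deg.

wrap1=167.70_deg

open belt: β = asin((r2−r1)/C) = asin(3/28) = 6.1506°
wrap1 = π − 2β = 167.6987°
wrap2 = π + 2β = 192.3013°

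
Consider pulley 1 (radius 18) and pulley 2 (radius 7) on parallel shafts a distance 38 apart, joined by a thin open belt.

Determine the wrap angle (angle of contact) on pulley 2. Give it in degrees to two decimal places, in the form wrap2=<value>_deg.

wrap2=146.35_deg

open belt: β = asin((r2−r1)/C) = asin(-11/38) = -16.8264°
wrap1 = π − 2β = 213.6529°
wrap2 = π + 2β = 146.3471°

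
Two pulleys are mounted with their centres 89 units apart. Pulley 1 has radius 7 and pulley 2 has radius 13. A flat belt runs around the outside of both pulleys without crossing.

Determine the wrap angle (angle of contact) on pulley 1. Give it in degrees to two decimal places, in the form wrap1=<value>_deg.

wrap1=172.27_deg

open belt: β = asin((r2−r1)/C) = asin(6/89) = 3.8656°
wrap1 = π − 2β = 172.2689°
wrap2 = π + 2β = 187.7311°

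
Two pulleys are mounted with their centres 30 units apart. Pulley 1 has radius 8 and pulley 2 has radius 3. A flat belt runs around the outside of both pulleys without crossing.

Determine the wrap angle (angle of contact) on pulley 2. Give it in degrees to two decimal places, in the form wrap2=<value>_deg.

open belt: β = asin((r2−r1)/C) = asin(-5/30) = -9.5941°
wrap1 = π − 2β = 199.1881°
wrap2 = π + 2β = 160.8119°

wrap2=160.81_deg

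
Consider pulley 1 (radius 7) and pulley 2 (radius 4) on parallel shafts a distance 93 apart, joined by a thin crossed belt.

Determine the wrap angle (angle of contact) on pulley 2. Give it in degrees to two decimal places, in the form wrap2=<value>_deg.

wrap2=193.59_deg

crossed belt: β = asin((r1+r2)/C) = asin(11/93) = 6.7928°
wrap1 = wrap2 = π + 2β = 193.5856°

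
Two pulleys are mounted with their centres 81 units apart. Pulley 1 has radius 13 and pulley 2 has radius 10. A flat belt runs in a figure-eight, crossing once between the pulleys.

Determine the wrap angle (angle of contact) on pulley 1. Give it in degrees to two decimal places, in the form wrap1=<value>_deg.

wrap1=212.99_deg

crossed belt: β = asin((r1+r2)/C) = asin(23/81) = 16.4961°
wrap1 = wrap2 = π + 2β = 212.9923°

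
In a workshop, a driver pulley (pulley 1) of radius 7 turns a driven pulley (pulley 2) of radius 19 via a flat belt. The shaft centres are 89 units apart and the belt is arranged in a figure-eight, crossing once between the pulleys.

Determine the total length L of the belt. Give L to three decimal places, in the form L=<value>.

L=267.332

crossed belt: β = asin((r1+r2)/C) = asin(26/89) = 16.9858°
wrap1 = wrap2 = π + 2β = 213.9716°
tangent length = C·cosβ = 85.1176
L = (r1+r2)·wrap + 2·C·cosβ = 26·3.7345 + 2·85.1176 = 267.3324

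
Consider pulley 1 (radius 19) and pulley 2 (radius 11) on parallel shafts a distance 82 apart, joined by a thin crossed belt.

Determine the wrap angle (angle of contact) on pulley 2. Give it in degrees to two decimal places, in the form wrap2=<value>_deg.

wrap2=222.92_deg

crossed belt: β = asin((r1+r2)/C) = asin(30/82) = 21.4601°
wrap1 = wrap2 = π + 2β = 222.9203°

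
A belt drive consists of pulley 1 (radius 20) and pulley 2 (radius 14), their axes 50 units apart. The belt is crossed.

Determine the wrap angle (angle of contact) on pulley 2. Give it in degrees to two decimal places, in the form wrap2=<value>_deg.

wrap2=265.69_deg

crossed belt: β = asin((r1+r2)/C) = asin(34/50) = 42.8436°
wrap1 = wrap2 = π + 2β = 265.6873°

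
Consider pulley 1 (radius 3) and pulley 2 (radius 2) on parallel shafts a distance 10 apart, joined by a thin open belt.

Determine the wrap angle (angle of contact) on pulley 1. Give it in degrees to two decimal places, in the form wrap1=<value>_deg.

wrap1=191.48_deg

open belt: β = asin((r2−r1)/C) = asin(-1/10) = -5.7392°
wrap1 = π − 2β = 191.4783°
wrap2 = π + 2β = 168.5217°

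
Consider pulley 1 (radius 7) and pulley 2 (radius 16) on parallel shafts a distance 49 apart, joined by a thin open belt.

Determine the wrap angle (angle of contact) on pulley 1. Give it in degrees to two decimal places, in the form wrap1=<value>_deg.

wrap1=158.83_deg

open belt: β = asin((r2−r1)/C) = asin(9/49) = 10.5838°
wrap1 = π − 2β = 158.8324°
wrap2 = π + 2β = 201.1676°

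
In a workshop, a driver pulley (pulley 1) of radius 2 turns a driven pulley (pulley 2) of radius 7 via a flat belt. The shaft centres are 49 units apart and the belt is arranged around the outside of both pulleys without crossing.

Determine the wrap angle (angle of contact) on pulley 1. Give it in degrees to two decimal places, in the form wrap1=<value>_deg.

wrap1=168.29_deg

open belt: β = asin((r2−r1)/C) = asin(5/49) = 5.8567°
wrap1 = π − 2β = 168.2866°
wrap2 = π + 2β = 191.7134°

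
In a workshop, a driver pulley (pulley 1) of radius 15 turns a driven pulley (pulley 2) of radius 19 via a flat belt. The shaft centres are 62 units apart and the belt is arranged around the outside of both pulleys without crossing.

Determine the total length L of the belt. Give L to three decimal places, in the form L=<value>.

L=231.072

open belt: β = asin((r2−r1)/C) = asin(4/62) = 3.6991°
wrap1 = π − 2β = 172.6019°
wrap2 = π + 2β = 187.3981°
tangent length = C·cosβ = 61.8708
L = r1·wrap1 + r2·wrap2 + 2·C·cosβ = 15·3.0125 + 19·3.2707 + 2·61.8708 = 231.0723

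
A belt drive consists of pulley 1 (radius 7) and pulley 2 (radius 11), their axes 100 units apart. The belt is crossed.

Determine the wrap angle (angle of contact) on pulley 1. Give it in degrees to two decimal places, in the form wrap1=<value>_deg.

wrap1=200.74_deg

crossed belt: β = asin((r1+r2)/C) = asin(18/100) = 10.3698°
wrap1 = wrap2 = π + 2β = 200.7395°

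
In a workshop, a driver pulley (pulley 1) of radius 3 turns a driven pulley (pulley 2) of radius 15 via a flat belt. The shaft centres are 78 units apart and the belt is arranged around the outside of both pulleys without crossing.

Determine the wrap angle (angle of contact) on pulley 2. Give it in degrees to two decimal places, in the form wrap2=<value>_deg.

wrap2=197.70_deg

open belt: β = asin((r2−r1)/C) = asin(12/78) = 8.8499°
wrap1 = π − 2β = 162.3002°
wrap2 = π + 2β = 197.6998°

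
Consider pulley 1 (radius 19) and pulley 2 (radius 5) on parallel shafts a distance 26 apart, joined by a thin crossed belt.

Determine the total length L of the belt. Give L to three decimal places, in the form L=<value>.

L=151.846

crossed belt: β = asin((r1+r2)/C) = asin(24/26) = 67.3801°
wrap1 = wrap2 = π + 2β = 314.7603°
tangent length = C·cosβ = 10.0000
L = (r1+r2)·wrap + 2·C·cosβ = 24·5.4936 + 2·10.0000 = 151.8465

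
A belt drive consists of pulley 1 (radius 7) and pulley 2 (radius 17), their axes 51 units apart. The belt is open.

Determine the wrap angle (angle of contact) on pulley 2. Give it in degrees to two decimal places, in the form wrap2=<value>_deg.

wrap2=202.62_deg

open belt: β = asin((r2−r1)/C) = asin(10/51) = 11.3077°
wrap1 = π − 2β = 157.3845°
wrap2 = π + 2β = 202.6155°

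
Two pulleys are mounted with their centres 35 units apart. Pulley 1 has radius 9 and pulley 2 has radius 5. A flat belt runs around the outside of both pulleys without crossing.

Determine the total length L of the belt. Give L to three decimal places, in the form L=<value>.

L=114.440

open belt: β = asin((r2−r1)/C) = asin(-4/35) = -6.5624°
wrap1 = π − 2β = 193.1249°
wrap2 = π + 2β = 166.8751°
tangent length = C·cosβ = 34.7707
L = r1·wrap1 + r2·wrap2 + 2·C·cosβ = 9·3.3707 + 5·2.9125 + 2·34.7707 = 114.4399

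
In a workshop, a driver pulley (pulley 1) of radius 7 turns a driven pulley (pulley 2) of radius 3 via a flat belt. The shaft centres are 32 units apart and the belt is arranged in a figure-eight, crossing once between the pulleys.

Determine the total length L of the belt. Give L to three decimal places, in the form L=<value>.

crossed belt: β = asin((r1+r2)/C) = asin(10/32) = 18.2100°
wrap1 = wrap2 = π + 2β = 216.4199°
tangent length = C·cosβ = 30.3974
L = (r1+r2)·wrap + 2·C·cosβ = 10·3.7772 + 2·30.3974 = 98.5671

L=98.567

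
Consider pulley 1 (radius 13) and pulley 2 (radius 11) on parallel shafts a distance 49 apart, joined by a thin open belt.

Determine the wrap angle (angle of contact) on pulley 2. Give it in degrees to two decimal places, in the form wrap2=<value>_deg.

open belt: β = asin((r2−r1)/C) = asin(-2/49) = -2.3393°
wrap1 = π − 2β = 184.6785°
wrap2 = π + 2β = 175.3215°

wrap2=175.32_deg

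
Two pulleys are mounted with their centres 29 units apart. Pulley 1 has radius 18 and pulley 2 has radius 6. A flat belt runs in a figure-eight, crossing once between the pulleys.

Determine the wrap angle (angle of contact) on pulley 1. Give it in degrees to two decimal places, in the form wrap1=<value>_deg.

crossed belt: β = asin((r1+r2)/C) = asin(24/29) = 55.8516°
wrap1 = wrap2 = π + 2β = 291.7032°

wrap1=291.70_deg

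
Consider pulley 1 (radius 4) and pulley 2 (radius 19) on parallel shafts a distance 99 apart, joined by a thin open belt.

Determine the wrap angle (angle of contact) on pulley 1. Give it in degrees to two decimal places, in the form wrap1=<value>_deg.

open belt: β = asin((r2−r1)/C) = asin(15/99) = 8.7147°
wrap1 = π − 2β = 162.5705°
wrap2 = π + 2β = 197.4295°

wrap1=162.57_deg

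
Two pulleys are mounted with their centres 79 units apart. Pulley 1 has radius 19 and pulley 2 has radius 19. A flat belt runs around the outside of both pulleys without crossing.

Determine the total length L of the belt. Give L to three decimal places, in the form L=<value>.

L=277.381

open belt: β = asin((r2−r1)/C) = asin(0/79) = 0.0000°
wrap1 = π − 2β = 180.0000°
wrap2 = π + 2β = 180.0000°
tangent length = C·cosβ = 79.0000
L = r1·wrap1 + r2·wrap2 + 2·C·cosβ = 19·3.1416 + 19·3.1416 + 2·79.0000 = 277.3805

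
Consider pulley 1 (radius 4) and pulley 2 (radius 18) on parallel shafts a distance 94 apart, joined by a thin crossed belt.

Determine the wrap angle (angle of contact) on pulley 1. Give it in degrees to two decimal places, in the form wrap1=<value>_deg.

crossed belt: β = asin((r1+r2)/C) = asin(22/94) = 13.5352°
wrap1 = wrap2 = π + 2β = 207.0704°

wrap1=207.07_deg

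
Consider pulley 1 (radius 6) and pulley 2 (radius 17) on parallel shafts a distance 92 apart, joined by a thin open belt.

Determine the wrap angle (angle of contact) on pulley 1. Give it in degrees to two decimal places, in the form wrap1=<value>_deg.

open belt: β = asin((r2−r1)/C) = asin(11/92) = 6.8670°
wrap1 = π − 2β = 166.2660°
wrap2 = π + 2β = 193.7340°

wrap1=166.27_deg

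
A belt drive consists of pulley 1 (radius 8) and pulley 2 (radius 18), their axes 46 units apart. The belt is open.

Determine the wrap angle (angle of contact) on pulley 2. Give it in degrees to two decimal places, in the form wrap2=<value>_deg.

wrap2=205.11_deg

open belt: β = asin((r2−r1)/C) = asin(10/46) = 12.5559°
wrap1 = π − 2β = 154.8883°
wrap2 = π + 2β = 205.1117°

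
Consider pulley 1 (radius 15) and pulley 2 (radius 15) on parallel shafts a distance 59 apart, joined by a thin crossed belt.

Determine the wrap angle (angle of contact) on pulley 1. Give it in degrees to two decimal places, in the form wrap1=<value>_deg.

wrap1=241.12_deg

crossed belt: β = asin((r1+r2)/C) = asin(30/59) = 30.5623°
wrap1 = wrap2 = π + 2β = 241.1246°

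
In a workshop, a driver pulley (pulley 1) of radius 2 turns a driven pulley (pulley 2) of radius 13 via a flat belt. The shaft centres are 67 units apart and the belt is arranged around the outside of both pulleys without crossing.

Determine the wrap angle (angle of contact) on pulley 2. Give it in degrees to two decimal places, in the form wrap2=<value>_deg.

open belt: β = asin((r2−r1)/C) = asin(11/67) = 9.4496°
wrap1 = π − 2β = 161.1009°
wrap2 = π + 2β = 198.8991°

wrap2=198.90_deg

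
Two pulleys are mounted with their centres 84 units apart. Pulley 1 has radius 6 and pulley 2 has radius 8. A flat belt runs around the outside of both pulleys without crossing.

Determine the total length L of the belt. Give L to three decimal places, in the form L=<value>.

L=212.030

open belt: β = asin((r2−r1)/C) = asin(2/84) = 1.3643°
wrap1 = π − 2β = 177.2714°
wrap2 = π + 2β = 182.7286°
tangent length = C·cosβ = 83.9762
L = r1·wrap1 + r2·wrap2 + 2·C·cosβ = 6·3.0940 + 8·3.1892 + 2·83.9762 = 212.0299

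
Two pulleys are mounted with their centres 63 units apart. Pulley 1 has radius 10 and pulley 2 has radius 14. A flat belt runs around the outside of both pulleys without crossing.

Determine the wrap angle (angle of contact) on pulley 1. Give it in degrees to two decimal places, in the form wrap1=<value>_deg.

open belt: β = asin((r2−r1)/C) = asin(4/63) = 3.6403°
wrap1 = π − 2β = 172.7194°
wrap2 = π + 2β = 187.2806°

wrap1=172.72_deg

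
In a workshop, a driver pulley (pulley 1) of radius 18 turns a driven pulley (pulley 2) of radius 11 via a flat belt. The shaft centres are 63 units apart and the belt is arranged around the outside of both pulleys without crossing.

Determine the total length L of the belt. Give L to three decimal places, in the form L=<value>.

L=217.885

open belt: β = asin((r2−r1)/C) = asin(-7/63) = -6.3794°
wrap1 = π − 2β = 192.7587°
wrap2 = π + 2β = 167.2413°
tangent length = C·cosβ = 62.6099
L = r1·wrap1 + r2·wrap2 + 2·C·cosβ = 18·3.3643 + 11·2.9189 + 2·62.6099 = 217.8848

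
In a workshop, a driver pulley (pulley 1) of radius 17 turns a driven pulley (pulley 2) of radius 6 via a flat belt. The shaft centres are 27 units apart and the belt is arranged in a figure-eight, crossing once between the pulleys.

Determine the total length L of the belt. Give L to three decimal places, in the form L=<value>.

L=147.438

crossed belt: β = asin((r1+r2)/C) = asin(23/27) = 58.4137°
wrap1 = wrap2 = π + 2β = 296.8273°
tangent length = C·cosβ = 14.1421
L = (r1+r2)·wrap + 2·C·cosβ = 23·5.1806 + 2·14.1421 = 147.4384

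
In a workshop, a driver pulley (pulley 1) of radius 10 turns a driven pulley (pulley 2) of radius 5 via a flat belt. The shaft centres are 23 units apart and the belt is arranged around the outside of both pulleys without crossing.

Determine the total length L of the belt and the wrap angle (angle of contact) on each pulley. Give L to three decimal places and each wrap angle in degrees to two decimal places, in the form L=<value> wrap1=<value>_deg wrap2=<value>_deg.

open belt: β = asin((r2−r1)/C) = asin(-5/23) = -12.5559°
wrap1 = π − 2β = 205.1117°
wrap2 = π + 2β = 154.8883°
tangent length = C·cosβ = 22.4499
L = r1·wrap1 + r2·wrap2 + 2·C·cosβ = 10·3.5799 + 5·2.7033 + 2·22.4499 = 94.2152

L=94.215 wrap1=205.11_deg wrap2=154.89_deg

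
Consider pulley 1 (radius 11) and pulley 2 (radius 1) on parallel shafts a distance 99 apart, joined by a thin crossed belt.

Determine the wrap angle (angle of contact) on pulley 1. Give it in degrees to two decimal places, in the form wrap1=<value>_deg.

wrap1=193.92_deg

crossed belt: β = asin((r1+r2)/C) = asin(12/99) = 6.9621°
wrap1 = wrap2 = π + 2β = 193.9241°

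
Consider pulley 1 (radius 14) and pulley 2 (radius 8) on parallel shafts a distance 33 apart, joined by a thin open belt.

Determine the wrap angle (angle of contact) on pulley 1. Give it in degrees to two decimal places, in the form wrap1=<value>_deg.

wrap1=200.95_deg

open belt: β = asin((r2−r1)/C) = asin(-6/33) = -10.4757°
wrap1 = π − 2β = 200.9514°
wrap2 = π + 2β = 159.0486°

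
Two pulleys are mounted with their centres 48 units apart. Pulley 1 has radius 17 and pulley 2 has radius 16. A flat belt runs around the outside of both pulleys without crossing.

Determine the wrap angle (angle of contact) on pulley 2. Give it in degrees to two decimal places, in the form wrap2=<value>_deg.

open belt: β = asin((r2−r1)/C) = asin(-1/48) = -1.1937°
wrap1 = π − 2β = 182.3875°
wrap2 = π + 2β = 177.6125°

wrap2=177.61_deg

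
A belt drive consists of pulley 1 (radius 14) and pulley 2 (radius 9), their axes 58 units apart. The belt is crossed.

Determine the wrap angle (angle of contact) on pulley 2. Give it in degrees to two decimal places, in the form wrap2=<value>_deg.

wrap2=226.73_deg

crossed belt: β = asin((r1+r2)/C) = asin(23/58) = 23.3628°
wrap1 = wrap2 = π + 2β = 226.7256°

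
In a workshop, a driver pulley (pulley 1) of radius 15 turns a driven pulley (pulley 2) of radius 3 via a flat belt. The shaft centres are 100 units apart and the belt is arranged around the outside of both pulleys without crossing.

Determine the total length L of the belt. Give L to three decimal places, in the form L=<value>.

open belt: β = asin((r2−r1)/C) = asin(-12/100) = -6.8921°
wrap1 = π − 2β = 193.7842°
wrap2 = π + 2β = 166.2158°
tangent length = C·cosβ = 99.2774
L = r1·wrap1 + r2·wrap2 + 2·C·cosβ = 15·3.3822 + 3·2.9010 + 2·99.2774 = 257.9904

L=257.990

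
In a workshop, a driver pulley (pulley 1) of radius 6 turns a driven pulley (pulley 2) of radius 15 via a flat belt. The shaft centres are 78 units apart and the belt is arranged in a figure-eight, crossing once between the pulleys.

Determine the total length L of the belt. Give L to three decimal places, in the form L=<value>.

L=227.662

crossed belt: β = asin((r1+r2)/C) = asin(21/78) = 15.6185°
wrap1 = wrap2 = π + 2β = 211.2370°
tangent length = C·cosβ = 75.1199
L = (r1+r2)·wrap + 2·C·cosβ = 21·3.6868 + 2·75.1199 = 227.6622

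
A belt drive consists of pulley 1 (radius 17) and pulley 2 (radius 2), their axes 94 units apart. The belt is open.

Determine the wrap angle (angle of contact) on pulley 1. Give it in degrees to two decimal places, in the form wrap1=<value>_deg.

open belt: β = asin((r2−r1)/C) = asin(-15/94) = -9.1822°
wrap1 = π − 2β = 198.3644°
wrap2 = π + 2β = 161.6356°

wrap1=198.36_deg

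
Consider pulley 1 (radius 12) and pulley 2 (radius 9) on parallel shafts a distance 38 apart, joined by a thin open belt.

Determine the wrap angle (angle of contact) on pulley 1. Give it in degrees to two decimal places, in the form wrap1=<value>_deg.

open belt: β = asin((r2−r1)/C) = asin(-3/38) = -4.5281°
wrap1 = π − 2β = 189.0561°
wrap2 = π + 2β = 170.9439°

wrap1=189.06_deg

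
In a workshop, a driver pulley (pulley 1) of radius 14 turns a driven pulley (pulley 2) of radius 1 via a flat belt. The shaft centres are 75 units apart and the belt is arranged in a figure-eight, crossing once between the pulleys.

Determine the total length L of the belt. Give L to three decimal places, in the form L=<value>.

L=200.134

crossed belt: β = asin((r1+r2)/C) = asin(15/75) = 11.5370°
wrap1 = wrap2 = π + 2β = 203.0739°
tangent length = C·cosβ = 73.4847
L = (r1+r2)·wrap + 2·C·cosβ = 15·3.5443 + 2·73.4847 = 200.1340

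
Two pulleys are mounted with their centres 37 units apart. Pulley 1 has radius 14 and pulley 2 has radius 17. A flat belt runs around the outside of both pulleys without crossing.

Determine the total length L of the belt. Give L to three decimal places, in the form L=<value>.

open belt: β = asin((r2−r1)/C) = asin(3/37) = 4.6507°
wrap1 = π − 2β = 170.6986°
wrap2 = π + 2β = 189.3014°
tangent length = C·cosβ = 36.8782
L = r1·wrap1 + r2·wrap2 + 2·C·cosβ = 14·2.9793 + 17·3.3039 + 2·36.8782 = 171.6327

L=171.633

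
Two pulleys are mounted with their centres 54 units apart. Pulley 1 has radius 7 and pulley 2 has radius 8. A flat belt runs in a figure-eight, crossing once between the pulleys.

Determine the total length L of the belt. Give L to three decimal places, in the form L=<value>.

crossed belt: β = asin((r1+r2)/C) = asin(15/54) = 16.1276°
wrap1 = wrap2 = π + 2β = 212.2552°
tangent length = C·cosβ = 51.8748
L = (r1+r2)·wrap + 2·C·cosβ = 15·3.7046 + 2·51.8748 = 159.3180

L=159.318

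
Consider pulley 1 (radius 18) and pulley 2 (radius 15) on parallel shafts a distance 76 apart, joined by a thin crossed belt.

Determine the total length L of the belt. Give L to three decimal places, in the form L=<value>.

L=270.241

crossed belt: β = asin((r1+r2)/C) = asin(33/76) = 25.7351°
wrap1 = wrap2 = π + 2β = 231.4701°
tangent length = C·cosβ = 68.4617
L = (r1+r2)·wrap + 2·C·cosβ = 33·4.0399 + 2·68.4617 = 270.2406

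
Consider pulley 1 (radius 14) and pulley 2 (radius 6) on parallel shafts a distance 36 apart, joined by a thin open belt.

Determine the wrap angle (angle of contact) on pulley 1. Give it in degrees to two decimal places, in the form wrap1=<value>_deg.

wrap1=205.68_deg

open belt: β = asin((r2−r1)/C) = asin(-8/36) = -12.8396°
wrap1 = π − 2β = 205.6792°
wrap2 = π + 2β = 154.3208°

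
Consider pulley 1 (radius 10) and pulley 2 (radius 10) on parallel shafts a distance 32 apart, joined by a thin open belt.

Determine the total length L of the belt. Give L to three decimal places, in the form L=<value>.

L=126.832

open belt: β = asin((r2−r1)/C) = asin(0/32) = 0.0000°
wrap1 = π − 2β = 180.0000°
wrap2 = π + 2β = 180.0000°
tangent length = C·cosβ = 32.0000
L = r1·wrap1 + r2·wrap2 + 2·C·cosβ = 10·3.1416 + 10·3.1416 + 2·32.0000 = 126.8319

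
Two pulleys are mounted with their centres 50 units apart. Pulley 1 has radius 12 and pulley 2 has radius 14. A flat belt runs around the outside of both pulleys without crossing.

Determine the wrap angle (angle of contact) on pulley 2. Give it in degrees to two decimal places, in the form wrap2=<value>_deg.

open belt: β = asin((r2−r1)/C) = asin(2/50) = 2.2924°
wrap1 = π − 2β = 175.4151°
wrap2 = π + 2β = 184.5849°

wrap2=184.58_deg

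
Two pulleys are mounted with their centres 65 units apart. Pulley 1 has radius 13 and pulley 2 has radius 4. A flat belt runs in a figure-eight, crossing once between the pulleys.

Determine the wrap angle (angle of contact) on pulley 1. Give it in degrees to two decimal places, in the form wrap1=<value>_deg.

crossed belt: β = asin((r1+r2)/C) = asin(17/65) = 15.1614°
wrap1 = wrap2 = π + 2β = 210.3227°

wrap1=210.32_deg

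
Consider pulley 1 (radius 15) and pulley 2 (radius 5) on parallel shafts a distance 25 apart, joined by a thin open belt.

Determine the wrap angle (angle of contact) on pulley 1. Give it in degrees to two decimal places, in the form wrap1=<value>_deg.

open belt: β = asin((r2−r1)/C) = asin(-10/25) = -23.5782°
wrap1 = π − 2β = 227.1564°
wrap2 = π + 2β = 132.8436°

wrap1=227.16_deg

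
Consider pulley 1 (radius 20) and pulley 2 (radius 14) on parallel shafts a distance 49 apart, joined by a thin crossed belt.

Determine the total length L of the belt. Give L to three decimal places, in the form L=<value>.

crossed belt: β = asin((r1+r2)/C) = asin(34/49) = 43.9378°
wrap1 = wrap2 = π + 2β = 267.8757°
tangent length = C·cosβ = 35.2846
L = (r1+r2)·wrap + 2·C·cosβ = 34·4.6753 + 2·35.2846 = 229.5297

L=229.530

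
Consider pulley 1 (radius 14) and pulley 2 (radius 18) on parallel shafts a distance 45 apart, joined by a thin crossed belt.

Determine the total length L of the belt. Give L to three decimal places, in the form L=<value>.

crossed belt: β = asin((r1+r2)/C) = asin(32/45) = 45.3254°
wrap1 = wrap2 = π + 2β = 270.6508°
tangent length = C·cosβ = 31.6386
L = (r1+r2)·wrap + 2·C·cosβ = 32·4.7237 + 2·31.6386 = 214.4371

L=214.437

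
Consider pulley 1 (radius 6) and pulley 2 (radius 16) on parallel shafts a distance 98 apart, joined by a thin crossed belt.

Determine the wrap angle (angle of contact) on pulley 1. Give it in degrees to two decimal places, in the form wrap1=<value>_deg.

wrap1=205.95_deg

crossed belt: β = asin((r1+r2)/C) = asin(22/98) = 12.9729°
wrap1 = wrap2 = π + 2β = 205.9458°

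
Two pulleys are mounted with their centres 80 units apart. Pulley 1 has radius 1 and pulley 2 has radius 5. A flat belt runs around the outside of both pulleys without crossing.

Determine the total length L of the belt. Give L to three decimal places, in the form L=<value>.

open belt: β = asin((r2−r1)/C) = asin(4/80) = 2.8660°
wrap1 = π − 2β = 174.2680°
wrap2 = π + 2β = 185.7320°
tangent length = C·cosβ = 79.8999
L = r1·wrap1 + r2·wrap2 + 2·C·cosβ = 1·3.0416 + 5·3.2416 + 2·79.8999 = 179.0496

L=179.050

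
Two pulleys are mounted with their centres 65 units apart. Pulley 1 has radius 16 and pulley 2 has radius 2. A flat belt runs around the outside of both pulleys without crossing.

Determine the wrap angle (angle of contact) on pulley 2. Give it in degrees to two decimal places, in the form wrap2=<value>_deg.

wrap2=155.12_deg

open belt: β = asin((r2−r1)/C) = asin(-14/65) = -12.4381°
wrap1 = π − 2β = 204.8762°
wrap2 = π + 2β = 155.1238°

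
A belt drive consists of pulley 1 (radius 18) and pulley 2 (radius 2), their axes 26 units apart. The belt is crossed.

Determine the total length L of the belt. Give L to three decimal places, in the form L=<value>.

L=131.164

crossed belt: β = asin((r1+r2)/C) = asin(20/26) = 50.2849°
wrap1 = wrap2 = π + 2β = 280.5697°
tangent length = C·cosβ = 16.6132
L = (r1+r2)·wrap + 2·C·cosβ = 20·4.8969 + 2·16.6132 = 131.1638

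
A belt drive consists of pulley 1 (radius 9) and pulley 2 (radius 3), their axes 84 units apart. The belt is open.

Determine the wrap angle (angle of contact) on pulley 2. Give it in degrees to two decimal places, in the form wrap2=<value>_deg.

open belt: β = asin((r2−r1)/C) = asin(-6/84) = -4.0960°
wrap1 = π − 2β = 188.1921°
wrap2 = π + 2β = 171.8079°

wrap2=171.81_deg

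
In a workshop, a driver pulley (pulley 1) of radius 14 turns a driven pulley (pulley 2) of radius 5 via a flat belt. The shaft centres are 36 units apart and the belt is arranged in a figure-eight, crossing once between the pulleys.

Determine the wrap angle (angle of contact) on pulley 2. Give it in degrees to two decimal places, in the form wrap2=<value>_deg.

crossed belt: β = asin((r1+r2)/C) = asin(19/36) = 31.8554°
wrap1 = wrap2 = π + 2β = 243.7109°

wrap2=243.71_deg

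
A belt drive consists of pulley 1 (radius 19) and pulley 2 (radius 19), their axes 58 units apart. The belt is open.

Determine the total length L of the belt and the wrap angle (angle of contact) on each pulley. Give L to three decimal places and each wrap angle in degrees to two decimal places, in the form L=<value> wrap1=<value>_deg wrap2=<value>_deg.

open belt: β = asin((r2−r1)/C) = asin(0/58) = 0.0000°
wrap1 = π − 2β = 180.0000°
wrap2 = π + 2β = 180.0000°
tangent length = C·cosβ = 58.0000
L = r1·wrap1 + r2·wrap2 + 2·C·cosβ = 19·3.1416 + 19·3.1416 + 2·58.0000 = 235.3805

L=235.381 wrap1=180.00_deg wrap2=180.00_deg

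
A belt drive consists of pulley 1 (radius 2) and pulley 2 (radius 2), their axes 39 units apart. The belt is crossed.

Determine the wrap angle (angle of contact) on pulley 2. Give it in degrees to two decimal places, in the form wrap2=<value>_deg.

wrap2=191.77_deg

crossed belt: β = asin((r1+r2)/C) = asin(4/39) = 5.8868°
wrap1 = wrap2 = π + 2β = 191.7737°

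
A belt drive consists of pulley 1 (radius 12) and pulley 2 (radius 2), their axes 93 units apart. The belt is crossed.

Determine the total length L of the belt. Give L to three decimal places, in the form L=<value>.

L=232.094

crossed belt: β = asin((r1+r2)/C) = asin(14/93) = 8.6581°
wrap1 = wrap2 = π + 2β = 197.3162°
tangent length = C·cosβ = 91.9402
L = (r1+r2)·wrap + 2·C·cosβ = 14·3.4438 + 2·91.9402 = 232.0938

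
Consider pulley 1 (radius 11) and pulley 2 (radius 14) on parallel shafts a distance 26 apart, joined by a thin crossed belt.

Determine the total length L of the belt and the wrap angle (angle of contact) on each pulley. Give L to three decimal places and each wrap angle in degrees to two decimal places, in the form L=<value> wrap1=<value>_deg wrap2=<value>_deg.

L=157.450 wrap1=328.12_deg wrap2=328.12_deg

crossed belt: β = asin((r1+r2)/C) = asin(25/26) = 74.0576°
wrap1 = wrap2 = π + 2β = 328.1153°
tangent length = C·cosβ = 7.1414
L = (r1+r2)·wrap + 2·C·cosβ = 25·5.7267 + 2·7.1414 = 157.4501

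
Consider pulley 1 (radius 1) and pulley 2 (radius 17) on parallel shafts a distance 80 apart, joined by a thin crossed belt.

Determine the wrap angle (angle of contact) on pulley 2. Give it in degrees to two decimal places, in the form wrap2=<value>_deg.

crossed belt: β = asin((r1+r2)/C) = asin(18/80) = 13.0029°
wrap1 = wrap2 = π + 2β = 206.0058°

wrap2=206.01_deg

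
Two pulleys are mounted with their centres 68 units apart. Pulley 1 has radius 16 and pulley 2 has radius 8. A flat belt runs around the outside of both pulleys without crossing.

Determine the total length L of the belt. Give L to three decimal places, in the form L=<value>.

L=212.340

open belt: β = asin((r2−r1)/C) = asin(-8/68) = -6.7563°
wrap1 = π − 2β = 193.5127°
wrap2 = π + 2β = 166.4873°
tangent length = C·cosβ = 67.5278
L = r1·wrap1 + r2·wrap2 + 2·C·cosβ = 16·3.3774 + 8·2.9058 + 2·67.5278 = 212.3405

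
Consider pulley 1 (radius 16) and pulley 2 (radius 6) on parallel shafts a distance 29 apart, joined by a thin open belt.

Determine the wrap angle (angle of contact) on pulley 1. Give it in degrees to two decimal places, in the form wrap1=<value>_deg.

wrap1=220.34_deg

open belt: β = asin((r2−r1)/C) = asin(-10/29) = -20.1713°
wrap1 = π − 2β = 220.3425°
wrap2 = π + 2β = 139.6575°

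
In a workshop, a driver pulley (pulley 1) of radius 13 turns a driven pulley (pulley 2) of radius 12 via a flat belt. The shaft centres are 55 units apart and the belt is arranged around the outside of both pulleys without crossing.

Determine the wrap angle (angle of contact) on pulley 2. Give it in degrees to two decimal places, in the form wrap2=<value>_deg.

wrap2=177.92_deg

open belt: β = asin((r2−r1)/C) = asin(-1/55) = -1.0418°
wrap1 = π − 2β = 182.0836°
wrap2 = π + 2β = 177.9164°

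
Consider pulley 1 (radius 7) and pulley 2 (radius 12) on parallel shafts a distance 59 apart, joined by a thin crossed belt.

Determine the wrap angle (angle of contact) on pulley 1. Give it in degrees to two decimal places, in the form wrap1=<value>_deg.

crossed belt: β = asin((r1+r2)/C) = asin(19/59) = 18.7860°
wrap1 = wrap2 = π + 2β = 217.5719°

wrap1=217.57_deg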